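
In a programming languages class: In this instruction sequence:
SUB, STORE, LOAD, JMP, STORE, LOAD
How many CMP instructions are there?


Scanning instruction sequence for CMP:
  Position 1: SUB
  Position 2: STORE
  Position 3: LOAD
  Position 4: JMP
  Position 5: STORE
  Position 6: LOAD
Matches at positions: []
Total CMP count: 0

0


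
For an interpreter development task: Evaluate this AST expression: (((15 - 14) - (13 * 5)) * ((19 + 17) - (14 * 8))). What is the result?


Expression: (((15 - 14) - (13 * 5)) * ((19 + 17) - (14 * 8)))
Evaluating step by step:
  15 - 14 = 1
  13 * 5 = 65
  1 - 65 = -64
  19 + 17 = 36
  14 * 8 = 112
  36 - 112 = -76
  -64 * -76 = 4864
Result: 4864

4864


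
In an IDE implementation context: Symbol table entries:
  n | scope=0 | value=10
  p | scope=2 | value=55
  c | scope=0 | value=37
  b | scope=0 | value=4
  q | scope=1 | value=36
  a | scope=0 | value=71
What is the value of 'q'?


Searching symbol table for 'q':
  n | scope=0 | value=10
  p | scope=2 | value=55
  c | scope=0 | value=37
  b | scope=0 | value=4
  q | scope=1 | value=36 <- MATCH
  a | scope=0 | value=71
Found 'q' at scope 1 with value 36

36


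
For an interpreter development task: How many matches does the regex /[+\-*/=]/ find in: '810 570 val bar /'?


Pattern: /[+\-*/=]/ (operators)
Input: '810 570 val bar /'
Scanning for matches:
  Match 1: '/'
Total matches: 1

1


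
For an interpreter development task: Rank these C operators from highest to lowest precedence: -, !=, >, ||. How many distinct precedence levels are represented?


Looking up precedence for each operator:
  - -> precedence 5
  != -> precedence 3
  > -> precedence 4
  || -> precedence 1
Sorted highest to lowest: -, >, !=, ||
Distinct precedence values: [5, 4, 3, 1]
Number of distinct levels: 4

4


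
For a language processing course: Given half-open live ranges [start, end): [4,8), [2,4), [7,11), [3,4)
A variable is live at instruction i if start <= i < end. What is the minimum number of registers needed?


Live ranges:
  Var0: [4, 8)
  Var1: [2, 4)
  Var2: [7, 11)
  Var3: [3, 4)
Sweep-line events (position, delta, active):
  pos=2 start -> active=1
  pos=3 start -> active=2
  pos=4 end -> active=1
  pos=4 end -> active=0
  pos=4 start -> active=1
  pos=7 start -> active=2
  pos=8 end -> active=1
  pos=11 end -> active=0
Maximum simultaneous active: 2
Minimum registers needed: 2

2


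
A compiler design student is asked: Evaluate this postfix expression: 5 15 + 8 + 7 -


Processing tokens left to right:
Push 5, Push 15
Pop 5 and 15, compute 5 + 15 = 20, push 20
Push 8
Pop 20 and 8, compute 20 + 8 = 28, push 28
Push 7
Pop 28 and 7, compute 28 - 7 = 21, push 21
Stack result: 21

21


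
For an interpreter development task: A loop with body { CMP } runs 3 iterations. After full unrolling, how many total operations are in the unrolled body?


Loop body operations: CMP (1 op per iteration)
Unrolling 3 iterations:
  Iteration 1: CMP (1 ops)
  Iteration 2: CMP (1 ops)
  Iteration 3: CMP (1 ops)
Total: 3 iterations * 1 ops/iter = 3 operations

3


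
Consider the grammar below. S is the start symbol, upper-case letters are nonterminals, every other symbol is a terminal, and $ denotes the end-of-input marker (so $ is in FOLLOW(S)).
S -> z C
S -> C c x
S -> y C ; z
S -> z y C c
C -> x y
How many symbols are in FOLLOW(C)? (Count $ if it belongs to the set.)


S is the start symbol and does not occur in any rule body, so FOLLOW(S) = {$}.
Examining every occurrence of C in a rule body:
  S -> z C : C is at the right end -> add FOLLOW(S) = {$}
  S -> C c x : C is followed by terminal 'c' -> add 'c'
  S -> y C ; z : C is followed by terminal ';' -> add ';'
  S -> z y C c : C is followed by terminal 'c' -> add 'c' (already in the set)
  C -> x y : C does not occur in the body -> contributes nothing
FOLLOW(C) = {;, c, $}
Count: 3

3


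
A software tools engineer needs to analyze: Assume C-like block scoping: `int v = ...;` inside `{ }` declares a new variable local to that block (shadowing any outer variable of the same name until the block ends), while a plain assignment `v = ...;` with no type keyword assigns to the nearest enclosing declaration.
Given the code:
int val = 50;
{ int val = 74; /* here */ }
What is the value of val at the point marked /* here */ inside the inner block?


Analyzing scoping rules:
Outer scope: declares val = 50
Inner block: 'int val = 74;' declares a NEW val that shadows the outer one
Inside the block the inner declaration is in scope -> 74
Result: 74

74


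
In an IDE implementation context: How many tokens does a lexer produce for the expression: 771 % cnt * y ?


Scanning '771 % cnt * y'
Token 1: '771' -> integer_literal
Token 2: '%' -> operator
Token 3: 'cnt' -> identifier
Token 4: '*' -> operator
Token 5: 'y' -> identifier
Total tokens: 5

5


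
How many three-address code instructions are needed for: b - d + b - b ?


Expression: b - d + b - b
Generating three-address code (respecting * over +/- precedence):
  Instruction 1: t1 = b - d
  Instruction 2: t2 = t1 + b
  Instruction 3: t3 = t2 - b
Total instructions: 3

3


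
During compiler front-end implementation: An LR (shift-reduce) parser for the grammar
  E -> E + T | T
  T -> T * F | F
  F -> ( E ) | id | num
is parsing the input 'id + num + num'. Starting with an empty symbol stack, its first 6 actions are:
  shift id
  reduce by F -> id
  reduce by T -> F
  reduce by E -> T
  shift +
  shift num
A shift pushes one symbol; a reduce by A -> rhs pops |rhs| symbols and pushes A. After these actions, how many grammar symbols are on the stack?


Tracking the symbol stack through each action:
  Action 1: shift 'id' : push -> stack = [id] (size 1)
  Action 2: reduce by F -> id : pop 1, push F -> stack = [F] (size 1)
  Action 3: reduce by T -> F : pop 1, push T -> stack = [T] (size 1)
  Action 4: reduce by E -> T : pop 1, push E -> stack = [E] (size 1)
  Action 5: shift '+' : push -> stack = [E, +] (size 2)
  Action 6: shift 'num' : push -> stack = [E, +, num] (size 3)
Final stack size: 3

3


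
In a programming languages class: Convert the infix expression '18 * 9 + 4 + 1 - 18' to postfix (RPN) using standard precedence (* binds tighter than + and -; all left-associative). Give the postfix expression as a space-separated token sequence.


Applying the shunting-yard algorithm:
  Operand 18 -> output
  Push '*' onto operator stack -> op-stack: [*]
  Operand 9 -> output
  See '+' (prec 1); top '*' (prec 2) >= it -> pop '*' to output
  Push '+' onto operator stack -> op-stack: [+]
  Operand 4 -> output
  See '+' (prec 1); top '+' (prec 1) >= it -> pop '+' to output
  Push '+' onto operator stack -> op-stack: [+]
  Operand 1 -> output
  See '-' (prec 1); top '+' (prec 1) >= it -> pop '+' to output
  Push '-' onto operator stack -> op-stack: [-]
  Operand 18 -> output
  End of input: pop '-' to output
Postfix result: 18 9 * 4 + 1 + 18 -

18 9 * 4 + 1 + 18 -


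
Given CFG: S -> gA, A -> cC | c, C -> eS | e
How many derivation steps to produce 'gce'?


Grammar: S -> gA, A -> cC | c, C -> eS | e
Deriving 'gce':
Step 1: S -> gA => gA
Step 2: A -> cC => gcC
Step 3: C -> e => gce
Total derivation steps: 3

3


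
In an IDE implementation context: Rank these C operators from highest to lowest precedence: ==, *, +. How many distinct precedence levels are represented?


Looking up precedence for each operator:
  == -> precedence 3
  * -> precedence 6
  + -> precedence 5
Sorted highest to lowest: *, +, ==
Distinct precedence values: [6, 5, 3]
Number of distinct levels: 3

3


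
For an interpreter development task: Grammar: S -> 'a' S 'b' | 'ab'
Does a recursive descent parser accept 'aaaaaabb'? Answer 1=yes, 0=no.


Grammar accepts strings of the form a^n b^n (n >= 1)
Word: 'aaaaaabb'
Counting: 6 a's and 2 b's
Check: 6 == 2? No
Mismatch: a-count != b-count
Rejected

0


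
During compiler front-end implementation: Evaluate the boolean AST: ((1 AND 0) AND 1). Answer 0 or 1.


Step 1: Evaluate inner node
  1 AND 0 = 0
Step 2: Evaluate root node
  0 AND 1 = 0

0


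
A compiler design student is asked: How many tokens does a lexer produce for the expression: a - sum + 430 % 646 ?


Scanning 'a - sum + 430 % 646'
Token 1: 'a' -> identifier
Token 2: '-' -> operator
Token 3: 'sum' -> identifier
Token 4: '+' -> operator
Token 5: '430' -> integer_literal
Token 6: '%' -> operator
Token 7: '646' -> integer_literal
Total tokens: 7

7


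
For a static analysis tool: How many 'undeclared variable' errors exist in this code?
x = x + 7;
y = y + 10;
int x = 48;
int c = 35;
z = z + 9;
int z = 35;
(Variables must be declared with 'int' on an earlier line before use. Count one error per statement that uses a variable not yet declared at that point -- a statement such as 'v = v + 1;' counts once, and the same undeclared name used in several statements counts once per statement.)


Scanning code line by line:
  Line 1: use 'x' -> ERROR (undeclared)
  Line 2: use 'y' -> ERROR (undeclared)
  Line 3: declare 'x' -> declared = ['x']
  Line 4: declare 'c' -> declared = ['c', 'x']
  Line 5: use 'z' -> ERROR (undeclared)
  Line 6: declare 'z' -> declared = ['c', 'x', 'z']
Total undeclared variable errors: 3

3


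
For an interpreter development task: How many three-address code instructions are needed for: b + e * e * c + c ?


Expression: b + e * e * c + c
Generating three-address code (respecting * over +/- precedence):
  Instruction 1: t1 = e * e
  Instruction 2: t2 = t1 * c
  Instruction 3: t3 = b + t2
  Instruction 4: t4 = t3 + c
Total instructions: 4

4


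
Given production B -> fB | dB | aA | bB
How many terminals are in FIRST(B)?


Production: B -> fB | dB | aA | bB
Examining each alternative for leading terminals:
  B -> fB : first terminal = 'f'
  B -> dB : first terminal = 'd'
  B -> aA : first terminal = 'a'
  B -> bB : first terminal = 'b'
FIRST(B) = {a, b, d, f}
Count: 4

4


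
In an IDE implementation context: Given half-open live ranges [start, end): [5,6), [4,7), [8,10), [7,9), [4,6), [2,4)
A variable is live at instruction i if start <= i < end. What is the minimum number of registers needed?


Live ranges:
  Var0: [5, 6)
  Var1: [4, 7)
  Var2: [8, 10)
  Var3: [7, 9)
  Var4: [4, 6)
  Var5: [2, 4)
Sweep-line events (position, delta, active):
  pos=2 start -> active=1
  pos=4 end -> active=0
  pos=4 start -> active=1
  pos=4 start -> active=2
  pos=5 start -> active=3
  pos=6 end -> active=2
  pos=6 end -> active=1
  pos=7 end -> active=0
  pos=7 start -> active=1
  pos=8 start -> active=2
  pos=9 end -> active=1
  pos=10 end -> active=0
Maximum simultaneous active: 3
Minimum registers needed: 3

3


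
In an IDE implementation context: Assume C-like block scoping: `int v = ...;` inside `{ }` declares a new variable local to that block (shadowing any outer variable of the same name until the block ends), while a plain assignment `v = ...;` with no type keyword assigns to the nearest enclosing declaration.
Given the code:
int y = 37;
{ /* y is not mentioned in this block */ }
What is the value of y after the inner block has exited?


Analyzing scoping rules:
Outer scope: declares y = 37
Inner block: y is neither redeclared nor assigned -> unchanged
After the block -> 37
Result: 37

37


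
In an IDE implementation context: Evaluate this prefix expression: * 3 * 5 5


Parsing prefix expression: * 3 * 5 5
Step 1: Innermost operation '* 5 5'
  5 * 5 = 25
Step 2: Outer operation '* 3 [25]'
  3 * 25 = 75

75


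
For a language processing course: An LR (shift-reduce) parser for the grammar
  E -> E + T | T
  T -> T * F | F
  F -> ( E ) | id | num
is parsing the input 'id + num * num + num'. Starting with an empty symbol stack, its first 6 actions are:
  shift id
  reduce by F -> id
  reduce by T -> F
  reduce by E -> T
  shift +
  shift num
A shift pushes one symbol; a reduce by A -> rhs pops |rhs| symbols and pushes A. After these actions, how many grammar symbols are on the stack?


Tracking the symbol stack through each action:
  Action 1: shift 'id' : push -> stack = [id] (size 1)
  Action 2: reduce by F -> id : pop 1, push F -> stack = [F] (size 1)
  Action 3: reduce by T -> F : pop 1, push T -> stack = [T] (size 1)
  Action 4: reduce by E -> T : pop 1, push E -> stack = [E] (size 1)
  Action 5: shift '+' : push -> stack = [E, +] (size 2)
  Action 6: shift 'num' : push -> stack = [E, +, num] (size 3)
Final stack size: 3

3


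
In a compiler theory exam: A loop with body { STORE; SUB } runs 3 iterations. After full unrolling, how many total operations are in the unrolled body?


Loop body operations: STORE, SUB (2 ops per iteration)
Unrolling 3 iterations:
  Iteration 1: STORE, SUB (2 ops)
  Iteration 2: STORE, SUB (2 ops)
  Iteration 3: STORE, SUB (2 ops)
Total: 3 iterations * 2 ops/iter = 6 operations

6


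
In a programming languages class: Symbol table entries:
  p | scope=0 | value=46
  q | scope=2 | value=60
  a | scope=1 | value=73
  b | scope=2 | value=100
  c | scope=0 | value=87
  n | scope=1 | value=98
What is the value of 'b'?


Searching symbol table for 'b':
  p | scope=0 | value=46
  q | scope=2 | value=60
  a | scope=1 | value=73
  b | scope=2 | value=100 <- MATCH
  c | scope=0 | value=87
  n | scope=1 | value=98
Found 'b' at scope 2 with value 100

100


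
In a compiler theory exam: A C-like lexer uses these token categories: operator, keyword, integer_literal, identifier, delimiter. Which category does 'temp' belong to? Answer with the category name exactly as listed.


Token: 'temp'
Checking categories:
  identifier: YES
  integer_literal: no
  operator: no
  keyword: no
  delimiter: no
Category: identifier

identifier


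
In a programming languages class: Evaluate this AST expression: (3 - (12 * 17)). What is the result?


Expression: (3 - (12 * 17))
Evaluating step by step:
  12 * 17 = 204
  3 - 204 = -201
Result: -201

-201


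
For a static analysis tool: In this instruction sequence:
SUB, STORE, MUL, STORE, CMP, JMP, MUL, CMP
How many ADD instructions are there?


Scanning instruction sequence for ADD:
  Position 1: SUB
  Position 2: STORE
  Position 3: MUL
  Position 4: STORE
  Position 5: CMP
  Position 6: JMP
  Position 7: MUL
  Position 8: CMP
Matches at positions: []
Total ADD count: 0

0


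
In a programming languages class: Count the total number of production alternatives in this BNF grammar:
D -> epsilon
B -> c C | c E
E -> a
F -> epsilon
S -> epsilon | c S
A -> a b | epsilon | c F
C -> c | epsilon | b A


Counting alternatives per rule:
  D: 1 alternative(s)
  B: 2 alternative(s)
  E: 1 alternative(s)
  F: 1 alternative(s)
  S: 2 alternative(s)
  A: 3 alternative(s)
  C: 3 alternative(s)
Sum: 1 + 2 + 1 + 1 + 2 + 3 + 3 = 13

13


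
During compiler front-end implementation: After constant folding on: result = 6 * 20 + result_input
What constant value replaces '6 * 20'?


Identifying constant sub-expression:
  Original: result = 6 * 20 + result_input
  6 and 20 are both compile-time constants
  Evaluating: 6 * 20 = 120
  After folding: result = 120 + result_input

120


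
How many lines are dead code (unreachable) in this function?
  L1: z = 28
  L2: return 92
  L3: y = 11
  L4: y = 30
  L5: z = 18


Analyzing control flow:
  L1: reachable (before return)
  L2: reachable (return statement)
  L3: DEAD (after return at L2)
  L4: DEAD (after return at L2)
  L5: DEAD (after return at L2)
Return at L2, total lines = 5
Dead lines: L3 through L5
Count: 3

3


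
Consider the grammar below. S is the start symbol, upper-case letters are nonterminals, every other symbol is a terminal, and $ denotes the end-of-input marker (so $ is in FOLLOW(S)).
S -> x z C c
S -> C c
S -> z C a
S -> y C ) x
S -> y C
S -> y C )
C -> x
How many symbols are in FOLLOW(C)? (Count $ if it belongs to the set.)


S is the start symbol and does not occur in any rule body, so FOLLOW(S) = {$}.
Examining every occurrence of C in a rule body:
  S -> x z C c : C is followed by terminal 'c' -> add 'c'
  S -> C c : C is followed by terminal 'c' -> add 'c' (already in the set)
  S -> z C a : C is followed by terminal 'a' -> add 'a'
  S -> y C ) x : C is followed by terminal ')' -> add ')'
  S -> y C : C is at the right end -> add FOLLOW(S) = {$}
  S -> y C ) : C is followed by terminal ')' -> add ')' (already in the set)
  C -> x : C does not occur in the body -> contributes nothing
FOLLOW(C) = {), a, c, $}
Count: 4

4


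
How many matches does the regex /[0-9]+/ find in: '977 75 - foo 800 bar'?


Pattern: /[0-9]+/ (int literals)
Input: '977 75 - foo 800 bar'
Scanning for matches:
  Match 1: '977'
  Match 2: '75'
  Match 3: '800'
Total matches: 3

3


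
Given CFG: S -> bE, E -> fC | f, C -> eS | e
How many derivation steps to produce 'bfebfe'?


Grammar: S -> bE, E -> fC | f, C -> eS | e
Deriving 'bfebfe':
Step 1: S -> bE => bE
Step 2: E -> fC => bfC
Step 3: C -> eS => bfeS
Step 4: S -> bE => bfebE
Step 5: E -> fC => bfebfC
Step 6: C -> e => bfebfe
Total derivation steps: 6

6


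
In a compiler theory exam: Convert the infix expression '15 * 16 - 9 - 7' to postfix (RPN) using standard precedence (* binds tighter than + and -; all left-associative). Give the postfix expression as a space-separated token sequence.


Applying the shunting-yard algorithm:
  Operand 15 -> output
  Push '*' onto operator stack -> op-stack: [*]
  Operand 16 -> output
  See '-' (prec 1); top '*' (prec 2) >= it -> pop '*' to output
  Push '-' onto operator stack -> op-stack: [-]
  Operand 9 -> output
  See '-' (prec 1); top '-' (prec 1) >= it -> pop '-' to output
  Push '-' onto operator stack -> op-stack: [-]
  Operand 7 -> output
  End of input: pop '-' to output
Postfix result: 15 16 * 9 - 7 -

15 16 * 9 - 7 -


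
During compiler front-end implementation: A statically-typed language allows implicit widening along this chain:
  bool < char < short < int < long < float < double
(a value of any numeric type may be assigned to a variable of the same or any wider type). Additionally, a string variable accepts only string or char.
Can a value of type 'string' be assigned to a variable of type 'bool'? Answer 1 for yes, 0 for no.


Target variable type: bool
Source value type: string
Rule: string cannot widen to any numeric type
Result: 0

0


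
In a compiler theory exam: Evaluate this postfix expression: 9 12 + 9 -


Processing tokens left to right:
Push 9, Push 12
Pop 9 and 12, compute 9 + 12 = 21, push 21
Push 9
Pop 21 and 9, compute 21 - 9 = 12, push 12
Stack result: 12

12


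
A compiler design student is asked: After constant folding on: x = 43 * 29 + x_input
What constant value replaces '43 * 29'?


Identifying constant sub-expression:
  Original: x = 43 * 29 + x_input
  43 and 29 are both compile-time constants
  Evaluating: 43 * 29 = 1247
  After folding: x = 1247 + x_input

1247


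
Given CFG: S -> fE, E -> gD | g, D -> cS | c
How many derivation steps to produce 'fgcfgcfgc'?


Grammar: S -> fE, E -> gD | g, D -> cS | c
Deriving 'fgcfgcfgc':
Step 1: S -> fE => fE
Step 2: E -> gD => fgD
Step 3: D -> cS => fgcS
Step 4: S -> fE => fgcfE
Step 5: E -> gD => fgcfgD
Step 6: D -> cS => fgcfgcS
Step 7: S -> fE => fgcfgcfE
Step 8: E -> gD => fgcfgcfgD
Step 9: D -> c => fgcfgcfgc
Total derivation steps: 9

9


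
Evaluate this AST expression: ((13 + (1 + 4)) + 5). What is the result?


Expression: ((13 + (1 + 4)) + 5)
Evaluating step by step:
  1 + 4 = 5
  13 + 5 = 18
  18 + 5 = 23
Result: 23

23


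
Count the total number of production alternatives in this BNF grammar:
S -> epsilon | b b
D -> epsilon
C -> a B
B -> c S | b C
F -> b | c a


Counting alternatives per rule:
  S: 2 alternative(s)
  D: 1 alternative(s)
  C: 1 alternative(s)
  B: 2 alternative(s)
  F: 2 alternative(s)
Sum: 2 + 1 + 1 + 2 + 2 = 8

8


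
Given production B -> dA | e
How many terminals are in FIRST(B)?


Production: B -> dA | e
Examining each alternative for leading terminals:
  B -> dA : first terminal = 'd'
  B -> e : first terminal = 'e'
FIRST(B) = {d, e}
Count: 2

2


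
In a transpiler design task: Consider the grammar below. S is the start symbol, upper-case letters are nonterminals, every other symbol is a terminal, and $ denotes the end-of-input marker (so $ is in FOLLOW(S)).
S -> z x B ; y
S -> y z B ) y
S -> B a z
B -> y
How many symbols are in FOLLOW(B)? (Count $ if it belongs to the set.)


S is the start symbol and does not occur in any rule body, so FOLLOW(S) = {$}.
Examining every occurrence of B in a rule body:
  S -> z x B ; y : B is followed by terminal ';' -> add ';'
  S -> y z B ) y : B is followed by terminal ')' -> add ')'
  S -> B a z : B is followed by terminal 'a' -> add 'a'
  B -> y : B does not occur in the body -> contributes nothing
FOLLOW(B) = {), ;, a}
Count: 3

3


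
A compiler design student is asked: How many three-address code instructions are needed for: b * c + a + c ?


Expression: b * c + a + c
Generating three-address code (respecting * over +/- precedence):
  Instruction 1: t1 = b * c
  Instruction 2: t2 = t1 + a
  Instruction 3: t3 = t2 + c
Total instructions: 3

3


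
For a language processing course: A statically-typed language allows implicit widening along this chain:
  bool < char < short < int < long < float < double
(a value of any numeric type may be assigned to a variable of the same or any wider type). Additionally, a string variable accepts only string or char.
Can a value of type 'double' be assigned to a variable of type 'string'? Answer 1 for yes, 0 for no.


Target variable type: string
Source value type: double
Rule: string accepts only {string, char}
  source 'double' in {string, char}? No
Result: 0

0


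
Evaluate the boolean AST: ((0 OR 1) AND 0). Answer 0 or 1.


Step 1: Evaluate inner node
  0 OR 1 = 1
Step 2: Evaluate root node
  1 AND 0 = 0

0


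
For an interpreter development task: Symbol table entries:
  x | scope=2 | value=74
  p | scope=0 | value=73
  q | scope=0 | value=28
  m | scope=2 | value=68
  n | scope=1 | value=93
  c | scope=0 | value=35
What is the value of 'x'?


Searching symbol table for 'x':
  x | scope=2 | value=74 <- MATCH
  p | scope=0 | value=73
  q | scope=0 | value=28
  m | scope=2 | value=68
  n | scope=1 | value=93
  c | scope=0 | value=35
Found 'x' at scope 2 with value 74

74


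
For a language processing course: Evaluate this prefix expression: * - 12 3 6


Parsing prefix expression: * - 12 3 6
Step 1: Innermost operation '- 12 3'
  12 - 3 = 9
Step 2: Outer operation '* [9] 6'
  9 * 6 = 54

54


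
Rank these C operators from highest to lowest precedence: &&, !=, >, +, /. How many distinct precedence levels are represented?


Looking up precedence for each operator:
  && -> precedence 2
  != -> precedence 3
  > -> precedence 4
  + -> precedence 5
  / -> precedence 6
Sorted highest to lowest: /, +, >, !=, &&
Distinct precedence values: [6, 5, 4, 3, 2]
Number of distinct levels: 5

5


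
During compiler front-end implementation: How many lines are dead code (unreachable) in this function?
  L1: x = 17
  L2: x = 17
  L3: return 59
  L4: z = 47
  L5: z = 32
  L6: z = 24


Analyzing control flow:
  L1: reachable (before return)
  L2: reachable (before return)
  L3: reachable (return statement)
  L4: DEAD (after return at L3)
  L5: DEAD (after return at L3)
  L6: DEAD (after return at L3)
Return at L3, total lines = 6
Dead lines: L4 through L6
Count: 3

3


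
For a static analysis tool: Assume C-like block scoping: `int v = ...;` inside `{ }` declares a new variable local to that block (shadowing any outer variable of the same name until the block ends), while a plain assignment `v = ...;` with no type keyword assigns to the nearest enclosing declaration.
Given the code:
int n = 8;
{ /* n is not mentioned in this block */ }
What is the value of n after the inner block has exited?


Analyzing scoping rules:
Outer scope: declares n = 8
Inner block: n is neither redeclared nor assigned -> unchanged
After the block -> 8
Result: 8

8


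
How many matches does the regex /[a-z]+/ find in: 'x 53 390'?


Pattern: /[a-z]+/ (identifiers)
Input: 'x 53 390'
Scanning for matches:
  Match 1: 'x'
Total matches: 1

1


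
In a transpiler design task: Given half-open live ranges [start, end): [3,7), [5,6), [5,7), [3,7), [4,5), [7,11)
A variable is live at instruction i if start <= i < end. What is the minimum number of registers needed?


Live ranges:
  Var0: [3, 7)
  Var1: [5, 6)
  Var2: [5, 7)
  Var3: [3, 7)
  Var4: [4, 5)
  Var5: [7, 11)
Sweep-line events (position, delta, active):
  pos=3 start -> active=1
  pos=3 start -> active=2
  pos=4 start -> active=3
  pos=5 end -> active=2
  pos=5 start -> active=3
  pos=5 start -> active=4
  pos=6 end -> active=3
  pos=7 end -> active=2
  pos=7 end -> active=1
  pos=7 end -> active=0
  pos=7 start -> active=1
  pos=11 end -> active=0
Maximum simultaneous active: 4
Minimum registers needed: 4

4


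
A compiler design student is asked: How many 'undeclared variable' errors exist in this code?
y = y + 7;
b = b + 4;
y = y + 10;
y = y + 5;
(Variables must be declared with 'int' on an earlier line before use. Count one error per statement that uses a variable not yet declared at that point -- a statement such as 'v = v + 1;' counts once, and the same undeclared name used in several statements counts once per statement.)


Scanning code line by line:
  Line 1: use 'y' -> ERROR (undeclared)
  Line 2: use 'b' -> ERROR (undeclared)
  Line 3: use 'y' -> ERROR (undeclared)
  Line 4: use 'y' -> ERROR (undeclared)
Total undeclared variable errors: 4

4


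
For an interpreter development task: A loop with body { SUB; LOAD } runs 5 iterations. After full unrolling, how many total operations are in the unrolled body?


Loop body operations: SUB, LOAD (2 ops per iteration)
Unrolling 5 iterations:
  Iteration 1: SUB, LOAD (2 ops)
  Iteration 2: SUB, LOAD (2 ops)
  Iteration 3: SUB, LOAD (2 ops)
  Iteration 4: SUB, LOAD (2 ops)
  Iteration 5: SUB, LOAD (2 ops)
Total: 5 iterations * 2 ops/iter = 10 operations

10


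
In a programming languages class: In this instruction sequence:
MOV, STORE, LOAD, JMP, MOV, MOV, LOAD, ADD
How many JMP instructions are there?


Scanning instruction sequence for JMP:
  Position 1: MOV
  Position 2: STORE
  Position 3: LOAD
  Position 4: JMP <- MATCH
  Position 5: MOV
  Position 6: MOV
  Position 7: LOAD
  Position 8: ADD
Matches at positions: [4]
Total JMP count: 1

1


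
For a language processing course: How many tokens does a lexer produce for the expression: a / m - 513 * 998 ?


Scanning 'a / m - 513 * 998'
Token 1: 'a' -> identifier
Token 2: '/' -> operator
Token 3: 'm' -> identifier
Token 4: '-' -> operator
Token 5: '513' -> integer_literal
Token 6: '*' -> operator
Token 7: '998' -> integer_literal
Total tokens: 7

7


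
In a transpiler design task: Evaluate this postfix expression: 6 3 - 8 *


Processing tokens left to right:
Push 6, Push 3
Pop 6 and 3, compute 6 - 3 = 3, push 3
Push 8
Pop 3 and 8, compute 3 * 8 = 24, push 24
Stack result: 24

24


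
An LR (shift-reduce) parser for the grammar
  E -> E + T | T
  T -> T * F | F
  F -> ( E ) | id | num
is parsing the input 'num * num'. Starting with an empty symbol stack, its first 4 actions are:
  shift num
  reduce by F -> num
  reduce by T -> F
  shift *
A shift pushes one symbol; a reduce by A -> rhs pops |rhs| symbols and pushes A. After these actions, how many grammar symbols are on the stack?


Tracking the symbol stack through each action:
  Action 1: shift 'num' : push -> stack = [num] (size 1)
  Action 2: reduce by F -> num : pop 1, push F -> stack = [F] (size 1)
  Action 3: reduce by T -> F : pop 1, push T -> stack = [T] (size 1)
  Action 4: shift '*' : push -> stack = [T, *] (size 2)
Final stack size: 2

2


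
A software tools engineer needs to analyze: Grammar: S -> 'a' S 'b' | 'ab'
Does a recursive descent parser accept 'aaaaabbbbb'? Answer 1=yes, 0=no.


Grammar accepts strings of the form a^n b^n (n >= 1)
Word: 'aaaaabbbbb'
Counting: 5 a's and 5 b's
Check: 5 == 5? Yes
Derivation (S -> aSb applied 4 time(s), then S -> ab): S => aSb => aaSbb => aaaSbbb => aaaaSbbbb => aaaaabbbbb
Accepted

1


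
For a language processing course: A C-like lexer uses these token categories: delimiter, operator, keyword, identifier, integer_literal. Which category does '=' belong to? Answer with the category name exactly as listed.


Token: '='
Checking categories:
  identifier: no
  integer_literal: no
  operator: YES
  keyword: no
  delimiter: no
Category: operator

operator


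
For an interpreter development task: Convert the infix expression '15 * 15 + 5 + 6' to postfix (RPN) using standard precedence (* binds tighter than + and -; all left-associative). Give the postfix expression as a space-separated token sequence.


Applying the shunting-yard algorithm:
  Operand 15 -> output
  Push '*' onto operator stack -> op-stack: [*]
  Operand 15 -> output
  See '+' (prec 1); top '*' (prec 2) >= it -> pop '*' to output
  Push '+' onto operator stack -> op-stack: [+]
  Operand 5 -> output
  See '+' (prec 1); top '+' (prec 1) >= it -> pop '+' to output
  Push '+' onto operator stack -> op-stack: [+]
  Operand 6 -> output
  End of input: pop '+' to output
Postfix result: 15 15 * 5 + 6 +

15 15 * 5 + 6 +


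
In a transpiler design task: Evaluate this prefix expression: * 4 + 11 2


Parsing prefix expression: * 4 + 11 2
Step 1: Innermost operation '+ 11 2'
  11 + 2 = 13
Step 2: Outer operation '* 4 [13]'
  4 * 13 = 52

52


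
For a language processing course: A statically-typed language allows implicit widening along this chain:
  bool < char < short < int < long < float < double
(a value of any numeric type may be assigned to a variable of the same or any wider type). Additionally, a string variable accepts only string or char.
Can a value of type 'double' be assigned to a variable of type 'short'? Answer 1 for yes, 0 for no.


Target variable type: short
Source value type: double
Numeric ranks: double=6, short=2
Widening allowed iff rank(source) <= rank(target): 6 <= 2? No
Result: 0

0


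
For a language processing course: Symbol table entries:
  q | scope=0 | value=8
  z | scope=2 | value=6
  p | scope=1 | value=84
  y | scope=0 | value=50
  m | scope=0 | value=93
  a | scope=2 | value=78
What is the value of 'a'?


Searching symbol table for 'a':
  q | scope=0 | value=8
  z | scope=2 | value=6
  p | scope=1 | value=84
  y | scope=0 | value=50
  m | scope=0 | value=93
  a | scope=2 | value=78 <- MATCH
Found 'a' at scope 2 with value 78

78


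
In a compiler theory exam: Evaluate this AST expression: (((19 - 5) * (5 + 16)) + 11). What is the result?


Expression: (((19 - 5) * (5 + 16)) + 11)
Evaluating step by step:
  19 - 5 = 14
  5 + 16 = 21
  14 * 21 = 294
  294 + 11 = 305
Result: 305

305


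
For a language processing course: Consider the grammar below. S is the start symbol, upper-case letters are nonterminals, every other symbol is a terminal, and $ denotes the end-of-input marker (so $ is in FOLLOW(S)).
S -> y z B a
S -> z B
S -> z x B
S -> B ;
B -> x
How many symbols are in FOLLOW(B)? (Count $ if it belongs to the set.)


S is the start symbol and does not occur in any rule body, so FOLLOW(S) = {$}.
Examining every occurrence of B in a rule body:
  S -> y z B a : B is followed by terminal 'a' -> add 'a'
  S -> z B : B is at the right end -> add FOLLOW(S) = {$}
  S -> z x B : B is at the right end -> add FOLLOW(S) = {$} (already in the set)
  S -> B ; : B is followed by terminal ';' -> add ';'
  B -> x : B does not occur in the body -> contributes nothing
FOLLOW(B) = {;, a, $}
Count: 3

3


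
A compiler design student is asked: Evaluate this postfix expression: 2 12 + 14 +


Processing tokens left to right:
Push 2, Push 12
Pop 2 and 12, compute 2 + 12 = 14, push 14
Push 14
Pop 14 and 14, compute 14 + 14 = 28, push 28
Stack result: 28

28


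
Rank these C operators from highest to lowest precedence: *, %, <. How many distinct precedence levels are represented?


Looking up precedence for each operator:
  * -> precedence 6
  % -> precedence 6
  < -> precedence 4
Sorted highest to lowest: *, %, <
Distinct precedence values: [6, 4]
Number of distinct levels: 2

2


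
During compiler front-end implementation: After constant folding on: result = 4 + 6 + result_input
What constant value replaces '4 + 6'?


Identifying constant sub-expression:
  Original: result = 4 + 6 + result_input
  4 and 6 are both compile-time constants
  Evaluating: 4 + 6 = 10
  After folding: result = 10 + result_input

10


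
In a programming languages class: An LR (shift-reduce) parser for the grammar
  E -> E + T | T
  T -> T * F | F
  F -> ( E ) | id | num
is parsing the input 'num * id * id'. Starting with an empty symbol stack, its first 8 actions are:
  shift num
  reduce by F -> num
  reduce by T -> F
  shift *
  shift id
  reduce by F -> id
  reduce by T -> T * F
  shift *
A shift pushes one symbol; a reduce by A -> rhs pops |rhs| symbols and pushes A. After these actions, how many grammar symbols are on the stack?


Tracking the symbol stack through each action:
  Action 1: shift 'num' : push -> stack = [num] (size 1)
  Action 2: reduce by F -> num : pop 1, push F -> stack = [F] (size 1)
  Action 3: reduce by T -> F : pop 1, push T -> stack = [T] (size 1)
  Action 4: shift '*' : push -> stack = [T, *] (size 2)
  Action 5: shift 'id' : push -> stack = [T, *, id] (size 3)
  Action 6: reduce by F -> id : pop 1, push F -> stack = [T, *, F] (size 3)
  Action 7: reduce by T -> T * F : pop 3, push T -> stack = [T] (size 1)
  Action 8: shift '*' : push -> stack = [T, *] (size 2)
Final stack size: 2

2


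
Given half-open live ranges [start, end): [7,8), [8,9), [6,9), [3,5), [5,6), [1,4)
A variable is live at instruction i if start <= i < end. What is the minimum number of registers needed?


Live ranges:
  Var0: [7, 8)
  Var1: [8, 9)
  Var2: [6, 9)
  Var3: [3, 5)
  Var4: [5, 6)
  Var5: [1, 4)
Sweep-line events (position, delta, active):
  pos=1 start -> active=1
  pos=3 start -> active=2
  pos=4 end -> active=1
  pos=5 end -> active=0
  pos=5 start -> active=1
  pos=6 end -> active=0
  pos=6 start -> active=1
  pos=7 start -> active=2
  pos=8 end -> active=1
  pos=8 start -> active=2
  pos=9 end -> active=1
  pos=9 end -> active=0
Maximum simultaneous active: 2
Minimum registers needed: 2

2


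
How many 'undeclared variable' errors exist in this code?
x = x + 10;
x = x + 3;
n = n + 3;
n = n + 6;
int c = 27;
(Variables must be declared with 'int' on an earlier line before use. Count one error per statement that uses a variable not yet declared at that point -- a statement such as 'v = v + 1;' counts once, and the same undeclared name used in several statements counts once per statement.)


Scanning code line by line:
  Line 1: use 'x' -> ERROR (undeclared)
  Line 2: use 'x' -> ERROR (undeclared)
  Line 3: use 'n' -> ERROR (undeclared)
  Line 4: use 'n' -> ERROR (undeclared)
  Line 5: declare 'c' -> declared = ['c']
Total undeclared variable errors: 4

4


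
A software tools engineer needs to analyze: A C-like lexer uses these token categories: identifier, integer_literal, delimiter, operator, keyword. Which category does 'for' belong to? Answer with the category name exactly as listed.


Token: 'for'
Checking categories:
  identifier: no
  integer_literal: no
  operator: no
  keyword: YES
  delimiter: no
Category: keyword

keyword


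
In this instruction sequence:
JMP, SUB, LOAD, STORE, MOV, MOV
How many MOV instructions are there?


Scanning instruction sequence for MOV:
  Position 1: JMP
  Position 2: SUB
  Position 3: LOAD
  Position 4: STORE
  Position 5: MOV <- MATCH
  Position 6: MOV <- MATCH
Matches at positions: [5, 6]
Total MOV count: 2

2


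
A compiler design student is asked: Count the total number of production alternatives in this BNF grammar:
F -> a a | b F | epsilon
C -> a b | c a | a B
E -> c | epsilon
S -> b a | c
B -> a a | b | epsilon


Counting alternatives per rule:
  F: 3 alternative(s)
  C: 3 alternative(s)
  E: 2 alternative(s)
  S: 2 alternative(s)
  B: 3 alternative(s)
Sum: 3 + 3 + 2 + 2 + 3 = 13

13


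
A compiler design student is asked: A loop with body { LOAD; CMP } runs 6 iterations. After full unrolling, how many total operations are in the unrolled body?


Loop body operations: LOAD, CMP (2 ops per iteration)
Unrolling 6 iterations:
  Iteration 1: LOAD, CMP (2 ops)
  Iteration 2: LOAD, CMP (2 ops)
  Iteration 3: LOAD, CMP (2 ops)
  Iteration 4: LOAD, CMP (2 ops)
  Iteration 5: LOAD, CMP (2 ops)
  Iteration 6: LOAD, CMP (2 ops)
Total: 6 iterations * 2 ops/iter = 12 operations

12


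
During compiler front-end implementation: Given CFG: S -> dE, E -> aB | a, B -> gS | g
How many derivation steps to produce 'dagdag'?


Grammar: S -> dE, E -> aB | a, B -> gS | g
Deriving 'dagdag':
Step 1: S -> dE => dE
Step 2: E -> aB => daB
Step 3: B -> gS => dagS
Step 4: S -> dE => dagdE
Step 5: E -> aB => dagdaB
Step 6: B -> g => dagdag
Total derivation steps: 6

6


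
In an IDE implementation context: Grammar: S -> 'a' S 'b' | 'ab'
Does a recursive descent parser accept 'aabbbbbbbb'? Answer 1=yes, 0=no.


Grammar accepts strings of the form a^n b^n (n >= 1)
Word: 'aabbbbbbbb'
Counting: 2 a's and 8 b's
Check: 2 == 8? No
Mismatch: a-count != b-count
Rejected

0


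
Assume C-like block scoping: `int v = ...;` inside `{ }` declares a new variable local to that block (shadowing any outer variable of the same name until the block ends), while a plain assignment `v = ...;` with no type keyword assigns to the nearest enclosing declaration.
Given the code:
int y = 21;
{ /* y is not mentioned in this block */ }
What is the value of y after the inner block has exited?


Analyzing scoping rules:
Outer scope: declares y = 21
Inner block: y is neither redeclared nor assigned -> unchanged
After the block -> 21
Result: 21

21


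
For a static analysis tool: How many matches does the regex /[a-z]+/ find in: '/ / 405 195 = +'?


Pattern: /[a-z]+/ (identifiers)
Input: '/ / 405 195 = +'
Scanning for matches:
Total matches: 0

0


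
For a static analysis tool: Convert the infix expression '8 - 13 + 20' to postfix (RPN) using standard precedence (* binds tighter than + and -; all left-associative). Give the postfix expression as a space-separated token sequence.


Applying the shunting-yard algorithm:
  Operand 8 -> output
  Push '-' onto operator stack -> op-stack: [-]
  Operand 13 -> output
  See '+' (prec 1); top '-' (prec 1) >= it -> pop '-' to output
  Push '+' onto operator stack -> op-stack: [+]
  Operand 20 -> output
  End of input: pop '+' to output
Postfix result: 8 13 - 20 +

8 13 - 20 +


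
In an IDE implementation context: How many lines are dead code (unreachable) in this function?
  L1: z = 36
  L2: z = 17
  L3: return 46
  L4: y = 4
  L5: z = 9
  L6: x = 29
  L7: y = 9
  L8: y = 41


Analyzing control flow:
  L1: reachable (before return)
  L2: reachable (before return)
  L3: reachable (return statement)
  L4: DEAD (after return at L3)
  L5: DEAD (after return at L3)
  L6: DEAD (after return at L3)
  L7: DEAD (after return at L3)
  L8: DEAD (after return at L3)
Return at L3, total lines = 8
Dead lines: L4 through L8
Count: 5

5


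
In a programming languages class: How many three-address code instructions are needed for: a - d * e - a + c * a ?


Expression: a - d * e - a + c * a
Generating three-address code (respecting * over +/- precedence):
  Instruction 1: t1 = d * e
  Instruction 2: t2 = c * a
  Instruction 3: t3 = a - t1
  Instruction 4: t4 = t3 - a
  Instruction 5: t5 = t4 + t2
Total instructions: 5

5


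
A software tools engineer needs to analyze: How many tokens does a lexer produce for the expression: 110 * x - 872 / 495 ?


Scanning '110 * x - 872 / 495'
Token 1: '110' -> integer_literal
Token 2: '*' -> operator
Token 3: 'x' -> identifier
Token 4: '-' -> operator
Token 5: '872' -> integer_literal
Token 6: '/' -> operator
Token 7: '495' -> integer_literal
Total tokens: 7

7
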